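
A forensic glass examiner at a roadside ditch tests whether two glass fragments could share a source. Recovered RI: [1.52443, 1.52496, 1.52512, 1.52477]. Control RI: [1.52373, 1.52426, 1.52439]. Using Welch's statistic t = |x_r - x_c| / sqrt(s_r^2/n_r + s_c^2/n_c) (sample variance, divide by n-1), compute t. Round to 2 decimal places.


Welch's t-criterion for glass RI comparison:
Recovered mean = sum / n_r = 6.09928 / 4 = 1.52482
Control mean = sum / n_c = 4.57238 / 3 = 1.5241267
Recovered sample variance s_r^2 = 8.80667e-08
Control sample variance s_c^2 = 1.22233e-07
Welch SE (unpooled) = sqrt(s_r^2/n_r + s_c^2/n_c) = sqrt(2.20167e-08 + 4.07444e-08) = sqrt(6.27611e-08) = 0.000250522
|mean_r - mean_c| = 0.000693333
t = 0.000693333 / 0.000250522 = 2.77

2.77


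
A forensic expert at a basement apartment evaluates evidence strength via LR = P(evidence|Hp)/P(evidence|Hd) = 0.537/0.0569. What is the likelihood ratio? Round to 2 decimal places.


Likelihood ratio calculation:
LR = P(E|Hp) / P(E|Hd)
LR = 0.537 / 0.0569
LR = 9.44

9.44


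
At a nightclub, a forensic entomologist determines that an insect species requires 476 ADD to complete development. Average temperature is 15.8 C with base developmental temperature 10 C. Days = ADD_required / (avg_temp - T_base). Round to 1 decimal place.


Insect development time:
Effective temperature = avg_temp - T_base = 15.8 - 10 = 5.8 C
Days = ADD / effective_temp = 476 / 5.8 = 82.1 days

82.1


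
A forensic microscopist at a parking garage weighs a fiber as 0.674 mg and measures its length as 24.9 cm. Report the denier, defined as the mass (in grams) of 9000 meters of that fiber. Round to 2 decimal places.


Denier calculation:
Mass in grams = 0.674 mg / 1000 = 0.000674 g
Length in meters = 24.9 cm / 100 = 0.249 m
Linear density = mass / length = 0.000674 / 0.249 = 0.00270683 g/m
Denier = (g/m) * 9000 = 0.00270683 * 9000 = 24.36

24.36


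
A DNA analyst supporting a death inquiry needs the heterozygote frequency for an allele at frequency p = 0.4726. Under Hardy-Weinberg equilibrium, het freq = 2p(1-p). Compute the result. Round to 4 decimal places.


Hardy-Weinberg heterozygote frequency:
q = 1 - p = 1 - 0.4726 = 0.5274
2pq = 2 * 0.4726 * 0.5274 = 0.4985

0.4985


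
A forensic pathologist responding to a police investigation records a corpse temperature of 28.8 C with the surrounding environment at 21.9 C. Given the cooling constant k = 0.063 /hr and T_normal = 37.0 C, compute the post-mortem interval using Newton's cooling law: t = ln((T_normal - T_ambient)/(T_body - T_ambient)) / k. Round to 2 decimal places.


Using Newton's law of cooling:
t = ln((T_normal - T_ambient) / (T_body - T_ambient)) / k
T_normal - T_ambient = 15.1
T_body - T_ambient = 6.9
Ratio = 2.188406
ln(ratio) = 0.783173
t = 0.783173 / 0.063 = 12.43 hours

12.43


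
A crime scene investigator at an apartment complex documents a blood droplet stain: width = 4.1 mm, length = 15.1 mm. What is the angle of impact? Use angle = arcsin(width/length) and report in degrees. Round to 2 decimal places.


Blood spatter impact angle calculation:
width / length = 4.1 / 15.1 = 0.271523
angle = arcsin(0.271523)
angle = 15.75 degrees

15.75


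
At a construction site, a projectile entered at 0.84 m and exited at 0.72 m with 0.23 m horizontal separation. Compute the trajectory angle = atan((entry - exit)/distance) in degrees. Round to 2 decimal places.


Bullet trajectory angle:
Height difference = 0.84 - 0.72 = 0.12 m
angle = atan(0.12 / 0.23)
angle = atan(0.521739)
angle = 27.55 degrees

27.55


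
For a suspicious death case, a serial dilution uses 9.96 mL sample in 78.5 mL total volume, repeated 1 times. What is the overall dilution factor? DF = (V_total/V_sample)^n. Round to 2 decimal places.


Dilution factor calculation:
Single dilution = V_total / V_sample = 78.5 / 9.96 ≈ 7.881526
Number of dilutions = 1
Total DF = (78.5 / 9.96)^1 (full precision, rounded at the end) = 7.88

7.88


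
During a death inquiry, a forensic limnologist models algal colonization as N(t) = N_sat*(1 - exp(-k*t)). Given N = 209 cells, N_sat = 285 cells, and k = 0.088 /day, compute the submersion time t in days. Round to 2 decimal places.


PMSI from diatom colonization curve:
N / N_sat = 209 / 285 = 0.733333
1 - N/N_sat = 0.266667
ln(1 - N/N_sat) = -1.321755
t = -ln(1 - N/N_sat) / k = -(-1.321755) / 0.088 = 15.02 days

15.02


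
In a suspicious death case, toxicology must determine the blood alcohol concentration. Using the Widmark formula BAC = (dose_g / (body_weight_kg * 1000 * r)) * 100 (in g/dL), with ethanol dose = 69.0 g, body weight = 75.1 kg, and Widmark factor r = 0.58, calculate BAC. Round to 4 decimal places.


Applying the Widmark formula:
BAC = (dose_g / (body_wt * 1000 * r)) * 100
Denominator = 75.1 * 1000 * 0.58 = 43558
BAC = (69.0 / 43558) * 100
BAC = 0.1584 g/dL

0.1584


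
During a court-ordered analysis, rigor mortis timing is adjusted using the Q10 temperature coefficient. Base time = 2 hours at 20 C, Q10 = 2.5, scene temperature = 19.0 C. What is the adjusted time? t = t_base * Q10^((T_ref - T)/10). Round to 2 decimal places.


Rigor mortis time adjustment:
Exponent = (T_ref - T_actual) / 10 = (20 - 19.0) / 10 = 0.1
Q10 factor = 2.5^0.1 = 1.09596
t_adjusted = 2 * 1.09596 = 2.19 hours

2.19


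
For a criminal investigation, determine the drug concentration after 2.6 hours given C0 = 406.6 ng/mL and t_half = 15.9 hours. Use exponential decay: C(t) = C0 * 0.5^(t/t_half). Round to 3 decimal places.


Drug concentration decay:
Number of half-lives = t / t_half = 2.6 / 15.9 = 0.163522
Decay factor = 0.5^0.163522 = 0.89284274
C(t) = 406.6 * 0.89284274 = 363.030 ng/mL

363.030


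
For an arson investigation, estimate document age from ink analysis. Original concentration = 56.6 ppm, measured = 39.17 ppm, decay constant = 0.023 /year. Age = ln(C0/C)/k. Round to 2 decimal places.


Document age estimation:
C0/C = 56.6 / 39.17 = 1.444983
ln(C0/C) = 0.368098
t = 0.368098 / 0.023 = 16.00 years

16.00


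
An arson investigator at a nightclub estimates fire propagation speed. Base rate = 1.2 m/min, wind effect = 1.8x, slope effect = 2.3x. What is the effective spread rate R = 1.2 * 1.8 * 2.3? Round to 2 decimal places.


Fire spread rate calculation:
R = R0 * wind_factor * slope_factor
= 1.2 * 1.8 * 2.3
= 2.16 * 2.3
= 4.97 m/min

4.97


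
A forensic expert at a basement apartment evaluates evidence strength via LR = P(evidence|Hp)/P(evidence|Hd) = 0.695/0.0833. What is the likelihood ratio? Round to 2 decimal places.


Likelihood ratio calculation:
LR = P(E|Hp) / P(E|Hd)
LR = 0.695 / 0.0833
LR = 8.34

8.34


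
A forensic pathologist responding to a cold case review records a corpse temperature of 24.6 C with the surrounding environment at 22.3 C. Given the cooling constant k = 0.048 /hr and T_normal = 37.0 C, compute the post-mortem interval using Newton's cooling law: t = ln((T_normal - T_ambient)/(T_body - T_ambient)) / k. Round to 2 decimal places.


Using Newton's law of cooling:
t = ln((T_normal - T_ambient) / (T_body - T_ambient)) / k
T_normal - T_ambient = 14.7
T_body - T_ambient = 2.3
Ratio = 6.391304
ln(ratio) = 1.854938
t = 1.854938 / 0.048 = 38.64 hours

38.64


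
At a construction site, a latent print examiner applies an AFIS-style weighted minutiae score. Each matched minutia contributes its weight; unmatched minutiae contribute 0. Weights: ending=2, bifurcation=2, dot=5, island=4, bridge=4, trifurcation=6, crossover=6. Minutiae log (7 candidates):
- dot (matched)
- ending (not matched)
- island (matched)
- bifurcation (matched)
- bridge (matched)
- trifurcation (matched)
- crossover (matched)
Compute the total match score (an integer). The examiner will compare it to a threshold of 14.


Weighted minutiae match score:
  dot: matched, +5 (running total 5)
  ending: not matched, +0
  island: matched, +4 (running total 9)
  bifurcation: matched, +2 (running total 11)
  bridge: matched, +4 (running total 15)
  trifurcation: matched, +6 (running total 21)
  crossover: matched, +6 (running total 27)
Total score = 27
Threshold = 14; verdict = identification

27


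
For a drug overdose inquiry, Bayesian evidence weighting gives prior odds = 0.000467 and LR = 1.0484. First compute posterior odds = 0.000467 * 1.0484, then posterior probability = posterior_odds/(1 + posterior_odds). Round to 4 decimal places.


Bayesian evidence evaluation:
Posterior odds = prior_odds * LR = 0.000467 * 1.0484 = 0.0004896028
Posterior probability = posterior_odds / (1 + posterior_odds)
= 0.0004896028 / (1 + 0.0004896028)
= 0.0004896028 / 1.0004896028
= 0.0005

0.0005


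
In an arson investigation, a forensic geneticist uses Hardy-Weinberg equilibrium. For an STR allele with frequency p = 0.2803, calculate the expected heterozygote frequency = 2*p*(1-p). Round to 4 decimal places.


Hardy-Weinberg heterozygote frequency:
q = 1 - p = 1 - 0.2803 = 0.7197
2pq = 2 * 0.2803 * 0.7197 = 0.4035

0.4035


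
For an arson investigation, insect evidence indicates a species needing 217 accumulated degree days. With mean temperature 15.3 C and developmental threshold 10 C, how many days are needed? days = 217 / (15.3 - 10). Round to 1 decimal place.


Insect development time:
Effective temperature = avg_temp - T_base = 15.3 - 10 = 5.3 C
Days = ADD / effective_temp = 217 / 5.3 = 40.9 days

40.9


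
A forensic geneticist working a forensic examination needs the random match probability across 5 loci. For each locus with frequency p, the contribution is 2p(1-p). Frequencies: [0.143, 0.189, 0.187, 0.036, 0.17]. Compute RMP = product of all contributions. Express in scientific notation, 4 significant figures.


Computing RMP for 5 loci:
Locus 1: 2 * 0.143 * 0.857 = 0.245102
Locus 2: 2 * 0.189 * 0.811 = 0.306558
Locus 3: 2 * 0.187 * 0.813 = 0.304062
Locus 4: 2 * 0.036 * 0.964 = 0.069408
Locus 5: 2 * 0.17 * 0.83 = 0.2822
RMP = 4.475e-04

4.475e-04


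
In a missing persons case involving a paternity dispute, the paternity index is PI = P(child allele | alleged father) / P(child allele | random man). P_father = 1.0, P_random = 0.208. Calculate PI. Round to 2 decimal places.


Paternity Index calculation:
PI = P(allele|father) / P(allele|random)
PI = 1.0 / 0.208
PI = 4.81

4.81


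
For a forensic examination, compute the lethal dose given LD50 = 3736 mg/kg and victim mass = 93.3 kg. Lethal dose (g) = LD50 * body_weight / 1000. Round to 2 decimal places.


Lethal dose calculation:
Lethal dose = LD50 * body_weight / 1000
= 3736 * 93.3 / 1000
= 348568.8 / 1000
= 348.57 g

348.57


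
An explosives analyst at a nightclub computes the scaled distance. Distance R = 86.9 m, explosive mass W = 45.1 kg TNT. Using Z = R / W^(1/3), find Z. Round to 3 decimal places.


Scaled distance calculation:
W^(1/3) = 45.1^(1/3) = 3.559526
Z = R / W^(1/3) = 86.9 / 3.559526
Z = 24.413 m/kg^(1/3)

24.413


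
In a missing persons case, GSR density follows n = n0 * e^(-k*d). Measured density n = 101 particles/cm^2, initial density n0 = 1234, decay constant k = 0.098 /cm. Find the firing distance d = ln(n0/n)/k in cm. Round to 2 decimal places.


GSR distance calculation:
n0/n = 1234 / 101 = 12.217822
ln(n0/n) = 2.502896
d = 2.502896 / 0.098 = 25.54 cm

25.54


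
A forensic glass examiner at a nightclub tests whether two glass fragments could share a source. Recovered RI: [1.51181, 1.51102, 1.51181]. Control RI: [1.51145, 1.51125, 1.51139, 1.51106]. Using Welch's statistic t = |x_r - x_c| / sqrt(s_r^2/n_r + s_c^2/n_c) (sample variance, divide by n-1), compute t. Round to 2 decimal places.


Welch's t-criterion for glass RI comparison:
Recovered mean = sum / n_r = 4.53464 / 3 = 1.5115467
Control mean = sum / n_c = 6.04515 / 4 = 1.5112875
Recovered sample variance s_r^2 = 2.08033e-07
Control sample variance s_c^2 = 3.0025e-08
Welch SE (unpooled) = sqrt(s_r^2/n_r + s_c^2/n_c) = sqrt(6.93444e-08 + 7.50625e-09) = sqrt(7.68506e-08) = 0.000277219
|mean_r - mean_c| = 0.000259167
t = 0.000259167 / 0.000277219 = 0.93

0.93


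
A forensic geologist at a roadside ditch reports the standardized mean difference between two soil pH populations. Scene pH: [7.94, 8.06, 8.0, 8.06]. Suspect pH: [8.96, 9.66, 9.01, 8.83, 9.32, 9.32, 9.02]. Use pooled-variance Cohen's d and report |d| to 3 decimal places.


Pooled-variance Cohen's d for soil pH comparison:
Scene mean = 32.06 / 4 = 8.015
Suspect mean = 64.12 / 7 = 9.16
Scene sample variance s_s^2 = 0.0033
Suspect sample variance s_c^2 = 0.082033
Pooled variance = ((n_s-1)*s_s^2 + (n_c-1)*s_c^2) / (n_s + n_c - 2) = 0.055789
Pooled SD = sqrt(0.055789) = 0.236197
Mean difference = -1.145
|d| = |-1.145| / 0.236197 = 4.848

4.848


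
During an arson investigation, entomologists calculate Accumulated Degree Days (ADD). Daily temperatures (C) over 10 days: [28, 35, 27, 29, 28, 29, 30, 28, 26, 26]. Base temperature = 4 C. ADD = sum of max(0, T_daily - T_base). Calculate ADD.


Computing ADD day by day:
Day 1: max(0, 28 - 4) = 24
Day 2: max(0, 35 - 4) = 31
Day 3: max(0, 27 - 4) = 23
Day 4: max(0, 29 - 4) = 25
Day 5: max(0, 28 - 4) = 24
Day 6: max(0, 29 - 4) = 25
Day 7: max(0, 30 - 4) = 26
Day 8: max(0, 28 - 4) = 24
Day 9: max(0, 26 - 4) = 22
Day 10: max(0, 26 - 4) = 22
Total ADD = 246

246


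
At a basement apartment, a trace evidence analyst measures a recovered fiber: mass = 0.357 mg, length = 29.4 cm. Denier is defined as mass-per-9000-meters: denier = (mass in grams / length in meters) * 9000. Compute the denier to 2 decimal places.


Denier calculation:
Mass in grams = 0.357 mg / 1000 = 0.000357 g
Length in meters = 29.4 cm / 100 = 0.294 m
Linear density = mass / length = 0.000357 / 0.294 = 0.00121429 g/m
Denier = (g/m) * 9000 = 0.00121429 * 9000 = 10.93

10.93


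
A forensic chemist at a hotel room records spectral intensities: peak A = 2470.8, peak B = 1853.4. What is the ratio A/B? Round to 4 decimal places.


Spectral peak ratio:
Peak A = 2470.8 counts
Peak B = 1853.4 counts
Ratio = 2470.8 / 1853.4 = 1.3331

1.3331


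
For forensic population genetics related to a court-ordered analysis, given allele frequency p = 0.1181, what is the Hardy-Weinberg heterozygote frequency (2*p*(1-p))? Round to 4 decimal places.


Hardy-Weinberg heterozygote frequency:
q = 1 - p = 1 - 0.1181 = 0.8819
2pq = 2 * 0.1181 * 0.8819 = 0.2083

0.2083


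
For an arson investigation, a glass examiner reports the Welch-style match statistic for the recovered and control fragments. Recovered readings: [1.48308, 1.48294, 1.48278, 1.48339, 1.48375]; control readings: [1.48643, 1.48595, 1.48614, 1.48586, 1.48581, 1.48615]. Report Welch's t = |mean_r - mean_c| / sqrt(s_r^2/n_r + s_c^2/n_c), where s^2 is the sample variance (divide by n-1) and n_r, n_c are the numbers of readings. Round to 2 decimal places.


Welch's t-criterion for glass RI comparison:
Recovered mean = sum / n_r = 7.41594 / 5 = 1.483188
Control mean = sum / n_c = 8.91634 / 6 = 1.4860567
Recovered sample variance s_r^2 = 1.4907e-07
Control sample variance s_c^2 = 5.31867e-08
Welch SE (unpooled) = sqrt(s_r^2/n_r + s_c^2/n_c) = sqrt(2.9814e-08 + 8.86444e-09) = sqrt(3.86784e-08) = 0.000196668
|mean_r - mean_c| = 0.00286867
t = 0.00286867 / 0.000196668 = 14.59

14.59


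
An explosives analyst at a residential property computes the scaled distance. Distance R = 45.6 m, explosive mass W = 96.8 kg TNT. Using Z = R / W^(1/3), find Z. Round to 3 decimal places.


Scaled distance calculation:
W^(1/3) = 96.8^(1/3) = 4.591541
Z = R / W^(1/3) = 45.6 / 4.591541
Z = 9.931 m/kg^(1/3)

9.931


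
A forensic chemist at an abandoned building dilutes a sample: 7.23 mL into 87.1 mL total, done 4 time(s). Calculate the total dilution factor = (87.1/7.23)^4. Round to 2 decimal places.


Dilution factor calculation:
Single dilution = V_total / V_sample = 87.1 / 7.23 ≈ 12.047026
Number of dilutions = 4
Total DF = (87.1 / 7.23)^4 (full precision, rounded at the end) = 21062.96

21062.96


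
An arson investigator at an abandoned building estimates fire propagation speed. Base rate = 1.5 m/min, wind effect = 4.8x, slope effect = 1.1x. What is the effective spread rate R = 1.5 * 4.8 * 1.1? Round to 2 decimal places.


Fire spread rate calculation:
R = R0 * wind_factor * slope_factor
= 1.5 * 4.8 * 1.1
= 7.2 * 1.1
= 7.92 m/min

7.92


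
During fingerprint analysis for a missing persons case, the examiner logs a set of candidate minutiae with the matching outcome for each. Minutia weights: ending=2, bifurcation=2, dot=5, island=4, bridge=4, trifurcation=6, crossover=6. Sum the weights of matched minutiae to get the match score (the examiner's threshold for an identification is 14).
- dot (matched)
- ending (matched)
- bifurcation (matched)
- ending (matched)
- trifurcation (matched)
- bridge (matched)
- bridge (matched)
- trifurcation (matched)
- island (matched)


Weighted minutiae match score:
  dot: matched, +5 (running total 5)
  ending: matched, +2 (running total 7)
  bifurcation: matched, +2 (running total 9)
  ending: matched, +2 (running total 11)
  trifurcation: matched, +6 (running total 17)
  bridge: matched, +4 (running total 21)
  bridge: matched, +4 (running total 25)
  trifurcation: matched, +6 (running total 31)
  island: matched, +4 (running total 35)
Total score = 35
Threshold = 14; verdict = identification

35


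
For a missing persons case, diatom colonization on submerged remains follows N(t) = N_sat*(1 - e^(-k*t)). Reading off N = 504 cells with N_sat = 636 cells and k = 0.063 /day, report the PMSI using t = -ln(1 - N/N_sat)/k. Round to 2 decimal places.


PMSI from diatom colonization curve:
N / N_sat = 504 / 636 = 0.792453
1 - N/N_sat = 0.207547
ln(1 - N/N_sat) = -1.572397
t = -ln(1 - N/N_sat) / k = -(-1.572397) / 0.063 = 24.96 days

24.96


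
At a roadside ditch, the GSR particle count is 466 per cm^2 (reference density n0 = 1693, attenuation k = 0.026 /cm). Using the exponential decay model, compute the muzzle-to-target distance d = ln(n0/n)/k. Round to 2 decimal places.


GSR distance calculation:
n0/n = 1693 / 466 = 3.633047
ln(n0/n) = 1.290072
d = 1.290072 / 0.026 = 49.62 cm

49.62


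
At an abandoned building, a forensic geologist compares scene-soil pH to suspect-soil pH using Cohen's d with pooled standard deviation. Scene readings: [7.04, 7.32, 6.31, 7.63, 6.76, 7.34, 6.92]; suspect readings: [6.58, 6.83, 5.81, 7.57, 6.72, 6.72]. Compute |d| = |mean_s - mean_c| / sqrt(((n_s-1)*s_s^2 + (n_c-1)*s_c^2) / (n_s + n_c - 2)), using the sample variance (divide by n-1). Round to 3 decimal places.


Pooled-variance Cohen's d for soil pH comparison:
Scene mean = 49.32 / 7 = 7.045714
Suspect mean = 40.23 / 6 = 6.705
Scene sample variance s_s^2 = 0.190329
Suspect sample variance s_c^2 = 0.31619
Pooled variance = ((n_s-1)*s_s^2 + (n_c-1)*s_c^2) / (n_s + n_c - 2) = 0.247538
Pooled SD = sqrt(0.247538) = 0.497532
Mean difference = 0.340714
|d| = |0.340714| / 0.497532 = 0.685

0.685


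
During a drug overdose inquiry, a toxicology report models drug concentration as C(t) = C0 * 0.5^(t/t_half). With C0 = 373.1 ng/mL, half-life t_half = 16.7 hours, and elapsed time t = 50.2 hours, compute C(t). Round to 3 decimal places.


Drug concentration decay:
Number of half-lives = t / t_half = 50.2 / 16.7 = 3.005988
Decay factor = 0.5^3.005988 = 0.12448225
C(t) = 373.1 * 0.12448225 = 46.444 ng/mL

46.444


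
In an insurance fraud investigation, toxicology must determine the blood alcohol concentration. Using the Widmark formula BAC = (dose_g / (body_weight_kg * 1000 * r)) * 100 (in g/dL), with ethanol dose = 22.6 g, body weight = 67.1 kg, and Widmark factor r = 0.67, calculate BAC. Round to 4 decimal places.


Applying the Widmark formula:
BAC = (dose_g / (body_wt * 1000 * r)) * 100
Denominator = 67.1 * 1000 * 0.67 = 44957
BAC = (22.6 / 44957) * 100
BAC = 0.0503 g/dL

0.0503


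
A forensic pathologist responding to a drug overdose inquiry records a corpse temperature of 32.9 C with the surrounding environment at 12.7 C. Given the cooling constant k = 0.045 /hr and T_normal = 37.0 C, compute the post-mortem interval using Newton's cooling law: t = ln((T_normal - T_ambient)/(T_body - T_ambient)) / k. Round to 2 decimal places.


Using Newton's law of cooling:
t = ln((T_normal - T_ambient) / (T_body - T_ambient)) / k
T_normal - T_ambient = 24.3
T_body - T_ambient = 20.2
Ratio = 1.20297
ln(ratio) = 0.184793
t = 0.184793 / 0.045 = 4.11 hours

4.11


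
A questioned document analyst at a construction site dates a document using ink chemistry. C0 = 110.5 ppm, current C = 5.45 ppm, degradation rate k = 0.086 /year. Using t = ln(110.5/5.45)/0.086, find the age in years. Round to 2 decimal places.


Document age estimation:
C0/C = 110.5 / 5.45 = 20.275229
ln(C0/C) = 3.0094
t = 3.0094 / 0.086 = 34.99 years

34.99


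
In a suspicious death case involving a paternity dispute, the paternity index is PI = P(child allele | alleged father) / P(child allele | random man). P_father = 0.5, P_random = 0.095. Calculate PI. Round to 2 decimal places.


Paternity Index calculation:
PI = P(allele|father) / P(allele|random)
PI = 0.5 / 0.095
PI = 5.26

5.26


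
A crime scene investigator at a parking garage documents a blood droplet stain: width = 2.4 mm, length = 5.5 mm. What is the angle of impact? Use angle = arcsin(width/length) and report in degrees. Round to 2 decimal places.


Blood spatter impact angle calculation:
width / length = 2.4 / 5.5 = 0.436364
angle = arcsin(0.436364)
angle = 25.87 degrees

25.87


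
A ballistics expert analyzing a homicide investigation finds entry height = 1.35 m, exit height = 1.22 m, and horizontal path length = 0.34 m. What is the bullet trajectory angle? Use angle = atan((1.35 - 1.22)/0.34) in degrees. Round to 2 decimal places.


Bullet trajectory angle:
Height difference = 1.35 - 1.22 = 0.13 m
angle = atan(0.13 / 0.34)
angle = atan(0.382353)
angle = 20.92 degrees

20.92


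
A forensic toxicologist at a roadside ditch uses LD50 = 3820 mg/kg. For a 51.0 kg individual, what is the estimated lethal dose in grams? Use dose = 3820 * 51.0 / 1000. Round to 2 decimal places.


Lethal dose calculation:
Lethal dose = LD50 * body_weight / 1000
= 3820 * 51.0 / 1000
= 194820 / 1000
= 194.82 g

194.82


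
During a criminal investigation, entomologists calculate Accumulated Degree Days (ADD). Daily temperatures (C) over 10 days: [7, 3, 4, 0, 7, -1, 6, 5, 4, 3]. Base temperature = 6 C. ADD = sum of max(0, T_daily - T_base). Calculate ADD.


Computing ADD day by day:
Day 1: max(0, 7 - 6) = 1
Day 2: max(0, 3 - 6) = 0
Day 3: max(0, 4 - 6) = 0
Day 4: max(0, 0 - 6) = 0
Day 5: max(0, 7 - 6) = 1
Day 6: max(0, -1 - 6) = 0
Day 7: max(0, 6 - 6) = 0
Day 8: max(0, 5 - 6) = 0
Day 9: max(0, 4 - 6) = 0
Day 10: max(0, 3 - 6) = 0
Total ADD = 2

2


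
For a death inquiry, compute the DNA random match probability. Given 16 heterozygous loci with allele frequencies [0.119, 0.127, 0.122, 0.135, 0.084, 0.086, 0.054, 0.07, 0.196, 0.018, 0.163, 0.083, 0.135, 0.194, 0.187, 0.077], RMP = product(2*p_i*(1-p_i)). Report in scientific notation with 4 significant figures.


Computing RMP for 16 loci:
Locus 1: 2 * 0.119 * 0.881 = 0.209678
Locus 2: 2 * 0.127 * 0.873 = 0.221742
Locus 3: 2 * 0.122 * 0.878 = 0.214232
Locus 4: 2 * 0.135 * 0.865 = 0.23355
Locus 5: 2 * 0.084 * 0.916 = 0.153888
Locus 6: 2 * 0.086 * 0.914 = 0.157208
Locus 7: 2 * 0.054 * 0.946 = 0.102168
Locus 8: 2 * 0.07 * 0.93 = 0.1302
Locus 9: 2 * 0.196 * 0.804 = 0.315168
Locus 10: 2 * 0.018 * 0.982 = 0.035352
Locus 11: 2 * 0.163 * 0.837 = 0.272862
Locus 12: 2 * 0.083 * 0.917 = 0.152222
Locus 13: 2 * 0.135 * 0.865 = 0.23355
Locus 14: 2 * 0.194 * 0.806 = 0.312728
Locus 15: 2 * 0.187 * 0.813 = 0.304062
Locus 16: 2 * 0.077 * 0.923 = 0.142142
RMP = 1.094e-12

1.094e-12


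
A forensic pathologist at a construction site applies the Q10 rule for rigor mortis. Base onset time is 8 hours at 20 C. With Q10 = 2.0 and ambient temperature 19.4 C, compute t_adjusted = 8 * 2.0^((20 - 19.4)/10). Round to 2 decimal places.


Rigor mortis time adjustment:
Exponent = (T_ref - T_actual) / 10 = (20 - 19.4) / 10 = 0.06
Q10 factor = 2.0^0.06 = 1.04247
t_adjusted = 8 * 1.04247 = 8.34 hours

8.34


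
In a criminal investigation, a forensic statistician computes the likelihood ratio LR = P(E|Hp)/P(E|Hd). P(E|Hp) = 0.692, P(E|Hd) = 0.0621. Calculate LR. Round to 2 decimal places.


Likelihood ratio calculation:
LR = P(E|Hp) / P(E|Hd)
LR = 0.692 / 0.0621
LR = 11.14

11.14


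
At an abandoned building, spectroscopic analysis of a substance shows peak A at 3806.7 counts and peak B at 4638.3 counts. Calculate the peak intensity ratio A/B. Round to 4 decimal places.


Spectral peak ratio:
Peak A = 3806.7 counts
Peak B = 4638.3 counts
Ratio = 3806.7 / 4638.3 = 0.8207

0.8207


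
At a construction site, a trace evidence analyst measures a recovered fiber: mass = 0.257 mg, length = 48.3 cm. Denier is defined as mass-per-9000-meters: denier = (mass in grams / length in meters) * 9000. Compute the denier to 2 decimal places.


Denier calculation:
Mass in grams = 0.257 mg / 1000 = 0.000257 g
Length in meters = 48.3 cm / 100 = 0.483 m
Linear density = mass / length = 0.000257 / 0.483 = 0.00053209 g/m
Denier = (g/m) * 9000 = 0.00053209 * 9000 = 4.79

4.79


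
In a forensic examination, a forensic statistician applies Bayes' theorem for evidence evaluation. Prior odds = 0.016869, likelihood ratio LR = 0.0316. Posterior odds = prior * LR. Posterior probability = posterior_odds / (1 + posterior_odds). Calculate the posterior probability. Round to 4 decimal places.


Bayesian evidence evaluation:
Posterior odds = prior_odds * LR = 0.016869 * 0.0316 = 0.0005330604
Posterior probability = posterior_odds / (1 + posterior_odds)
= 0.0005330604 / (1 + 0.0005330604)
= 0.0005330604 / 1.0005330604
= 0.0005

0.0005


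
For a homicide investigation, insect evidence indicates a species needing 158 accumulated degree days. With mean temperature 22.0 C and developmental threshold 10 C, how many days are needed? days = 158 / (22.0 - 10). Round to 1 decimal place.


Insect development time:
Effective temperature = avg_temp - T_base = 22.0 - 10 = 12.0 C
Days = ADD / effective_temp = 158 / 12.0 = 13.2 days

13.2


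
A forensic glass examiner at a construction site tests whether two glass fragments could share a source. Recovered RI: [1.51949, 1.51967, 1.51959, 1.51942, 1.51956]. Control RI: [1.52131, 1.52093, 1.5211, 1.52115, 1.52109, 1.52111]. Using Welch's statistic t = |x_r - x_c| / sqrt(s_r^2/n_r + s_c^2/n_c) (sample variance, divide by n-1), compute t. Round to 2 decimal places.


Welch's t-criterion for glass RI comparison:
Recovered mean = sum / n_r = 7.59773 / 5 = 1.519546
Control mean = sum / n_c = 9.12669 / 6 = 1.521115
Recovered sample variance s_r^2 = 9.13e-09
Control sample variance s_c^2 = 1.487e-08
Welch SE (unpooled) = sqrt(s_r^2/n_r + s_c^2/n_c) = sqrt(1.826e-09 + 2.47833e-09) = sqrt(4.30433e-09) = 6.56074e-05
|mean_r - mean_c| = 0.001569
t = 0.001569 / 6.56074e-05 = 23.91

23.91


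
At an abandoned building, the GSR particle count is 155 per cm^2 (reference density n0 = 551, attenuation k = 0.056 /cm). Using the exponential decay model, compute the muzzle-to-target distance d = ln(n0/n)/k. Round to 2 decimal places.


GSR distance calculation:
n0/n = 551 / 155 = 3.554839
ln(n0/n) = 1.26831
d = 1.26831 / 0.056 = 22.65 cm

22.65


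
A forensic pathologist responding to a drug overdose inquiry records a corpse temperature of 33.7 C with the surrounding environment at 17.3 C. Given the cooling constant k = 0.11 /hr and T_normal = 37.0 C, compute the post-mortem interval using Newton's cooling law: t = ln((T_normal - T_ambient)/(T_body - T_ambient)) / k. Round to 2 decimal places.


Using Newton's law of cooling:
t = ln((T_normal - T_ambient) / (T_body - T_ambient)) / k
T_normal - T_ambient = 19.7
T_body - T_ambient = 16.4
Ratio = 1.20122
ln(ratio) = 0.183338
t = 0.183338 / 0.11 = 1.67 hours

1.67


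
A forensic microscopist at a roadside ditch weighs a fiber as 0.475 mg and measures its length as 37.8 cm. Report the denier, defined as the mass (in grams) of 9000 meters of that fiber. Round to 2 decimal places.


Denier calculation:
Mass in grams = 0.475 mg / 1000 = 0.000475 g
Length in meters = 37.8 cm / 100 = 0.378 m
Linear density = mass / length = 0.000475 / 0.378 = 0.00125661 g/m
Denier = (g/m) * 9000 = 0.00125661 * 9000 = 11.31

11.31


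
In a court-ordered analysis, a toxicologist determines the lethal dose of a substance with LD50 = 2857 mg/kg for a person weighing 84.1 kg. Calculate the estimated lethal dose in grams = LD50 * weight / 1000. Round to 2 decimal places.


Lethal dose calculation:
Lethal dose = LD50 * body_weight / 1000
= 2857 * 84.1 / 1000
= 240273.7 / 1000
= 240.27 g

240.27


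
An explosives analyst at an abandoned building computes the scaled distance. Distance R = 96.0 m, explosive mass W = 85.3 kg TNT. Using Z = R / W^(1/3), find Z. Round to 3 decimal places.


Scaled distance calculation:
W^(1/3) = 85.3^(1/3) = 4.401996
Z = R / W^(1/3) = 96.0 / 4.401996
Z = 21.808 m/kg^(1/3)

21.808


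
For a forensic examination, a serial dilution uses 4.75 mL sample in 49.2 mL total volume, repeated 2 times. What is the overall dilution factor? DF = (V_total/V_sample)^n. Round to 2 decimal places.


Dilution factor calculation:
Single dilution = V_total / V_sample = 49.2 / 4.75 ≈ 10.357895
Number of dilutions = 2
Total DF = (49.2 / 4.75)^2 (full precision, rounded at the end) = 107.29

107.29


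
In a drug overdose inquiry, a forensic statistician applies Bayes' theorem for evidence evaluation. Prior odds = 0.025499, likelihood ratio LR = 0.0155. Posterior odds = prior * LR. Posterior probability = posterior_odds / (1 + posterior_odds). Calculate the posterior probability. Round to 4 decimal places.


Bayesian evidence evaluation:
Posterior odds = prior_odds * LR = 0.025499 * 0.0155 = 0.0003952345
Posterior probability = posterior_odds / (1 + posterior_odds)
= 0.0003952345 / (1 + 0.0003952345)
= 0.0003952345 / 1.0003952345
= 0.0004

0.0004


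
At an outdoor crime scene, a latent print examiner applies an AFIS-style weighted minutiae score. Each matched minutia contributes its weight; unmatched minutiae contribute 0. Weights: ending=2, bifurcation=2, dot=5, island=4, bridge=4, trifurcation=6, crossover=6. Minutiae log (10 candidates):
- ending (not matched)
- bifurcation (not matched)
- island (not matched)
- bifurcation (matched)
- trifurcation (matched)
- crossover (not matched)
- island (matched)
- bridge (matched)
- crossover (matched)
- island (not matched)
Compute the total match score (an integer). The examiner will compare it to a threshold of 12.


Weighted minutiae match score:
  ending: not matched, +0
  bifurcation: not matched, +0
  island: not matched, +0
  bifurcation: matched, +2 (running total 2)
  trifurcation: matched, +6 (running total 8)
  crossover: not matched, +0
  island: matched, +4 (running total 12)
  bridge: matched, +4 (running total 16)
  crossover: matched, +6 (running total 22)
  island: not matched, +0
Total score = 22
Threshold = 12; verdict = identification

22


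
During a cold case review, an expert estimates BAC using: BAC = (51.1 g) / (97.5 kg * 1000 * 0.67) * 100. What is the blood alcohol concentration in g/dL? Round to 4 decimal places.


Applying the Widmark formula:
BAC = (dose_g / (body_wt * 1000 * r)) * 100
Denominator = 97.5 * 1000 * 0.67 = 65325
BAC = (51.1 / 65325) * 100
BAC = 0.0782 g/dL

0.0782


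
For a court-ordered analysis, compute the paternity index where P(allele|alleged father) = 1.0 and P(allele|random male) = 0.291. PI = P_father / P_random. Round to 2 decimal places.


Paternity Index calculation:
PI = P(allele|father) / P(allele|random)
PI = 1.0 / 0.291
PI = 3.44

3.44


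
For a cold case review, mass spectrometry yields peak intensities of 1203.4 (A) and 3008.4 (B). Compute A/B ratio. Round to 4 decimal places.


Spectral peak ratio:
Peak A = 1203.4 counts
Peak B = 3008.4 counts
Ratio = 1203.4 / 3008.4 = 0.4000

0.4000


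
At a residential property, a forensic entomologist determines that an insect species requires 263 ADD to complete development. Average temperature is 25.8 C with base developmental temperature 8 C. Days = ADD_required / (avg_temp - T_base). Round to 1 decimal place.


Insect development time:
Effective temperature = avg_temp - T_base = 25.8 - 8 = 17.8 C
Days = ADD / effective_temp = 263 / 17.8 = 14.8 days

14.8


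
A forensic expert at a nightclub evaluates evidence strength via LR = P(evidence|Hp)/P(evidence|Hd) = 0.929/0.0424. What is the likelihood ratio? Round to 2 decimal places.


Likelihood ratio calculation:
LR = P(E|Hp) / P(E|Hd)
LR = 0.929 / 0.0424
LR = 21.91

21.91


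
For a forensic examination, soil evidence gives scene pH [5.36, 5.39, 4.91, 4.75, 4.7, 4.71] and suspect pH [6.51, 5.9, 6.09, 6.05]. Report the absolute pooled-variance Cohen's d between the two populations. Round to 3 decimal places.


Pooled-variance Cohen's d for soil pH comparison:
Scene mean = 29.82 / 6 = 4.97
Suspect mean = 24.55 / 4 = 6.1375
Scene sample variance s_s^2 = 0.1042
Suspect sample variance s_c^2 = 0.068358
Pooled variance = ((n_s-1)*s_s^2 + (n_c-1)*s_c^2) / (n_s + n_c - 2) = 0.090759
Pooled SD = sqrt(0.090759) = 0.301262
Mean difference = -1.1675
|d| = |-1.1675| / 0.301262 = 3.875

3.875


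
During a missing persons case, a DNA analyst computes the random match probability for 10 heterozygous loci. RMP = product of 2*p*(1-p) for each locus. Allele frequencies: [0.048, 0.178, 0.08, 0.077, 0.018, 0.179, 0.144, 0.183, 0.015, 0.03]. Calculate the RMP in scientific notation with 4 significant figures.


Computing RMP for 10 loci:
Locus 1: 2 * 0.048 * 0.952 = 0.091392
Locus 2: 2 * 0.178 * 0.822 = 0.292632
Locus 3: 2 * 0.08 * 0.92 = 0.1472
Locus 4: 2 * 0.077 * 0.923 = 0.142142
Locus 5: 2 * 0.018 * 0.982 = 0.035352
Locus 6: 2 * 0.179 * 0.821 = 0.293918
Locus 7: 2 * 0.144 * 0.856 = 0.246528
Locus 8: 2 * 0.183 * 0.817 = 0.299022
Locus 9: 2 * 0.015 * 0.985 = 0.02955
Locus 10: 2 * 0.03 * 0.97 = 0.0582
RMP = 7.371e-10

7.371e-10


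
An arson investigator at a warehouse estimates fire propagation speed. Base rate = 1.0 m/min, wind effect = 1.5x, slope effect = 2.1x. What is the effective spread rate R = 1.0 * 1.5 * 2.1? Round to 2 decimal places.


Fire spread rate calculation:
R = R0 * wind_factor * slope_factor
= 1.0 * 1.5 * 2.1
= 1.5 * 2.1
= 3.15 m/min

3.15


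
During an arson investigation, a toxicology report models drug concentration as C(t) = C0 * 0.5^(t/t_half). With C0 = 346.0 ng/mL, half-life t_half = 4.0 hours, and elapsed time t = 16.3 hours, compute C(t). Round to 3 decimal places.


Drug concentration decay:
Number of half-lives = t / t_half = 16.3 / 4.0 = 4.075
Decay factor = 0.5^4.075 = 0.05933388
C(t) = 346.0 * 0.05933388 = 20.530 ng/mL

20.530


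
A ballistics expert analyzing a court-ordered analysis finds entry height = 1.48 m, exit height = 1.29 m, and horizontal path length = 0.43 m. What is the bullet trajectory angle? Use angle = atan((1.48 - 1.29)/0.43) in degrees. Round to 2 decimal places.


Bullet trajectory angle:
Height difference = 1.48 - 1.29 = 0.19 m
angle = atan(0.19 / 0.43)
angle = atan(0.44186)
angle = 23.84 degrees

23.84


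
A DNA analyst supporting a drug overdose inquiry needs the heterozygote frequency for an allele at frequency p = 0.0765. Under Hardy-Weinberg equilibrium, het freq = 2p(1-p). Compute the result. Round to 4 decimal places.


Hardy-Weinberg heterozygote frequency:
q = 1 - p = 1 - 0.0765 = 0.9235
2pq = 2 * 0.0765 * 0.9235 = 0.1413

0.1413


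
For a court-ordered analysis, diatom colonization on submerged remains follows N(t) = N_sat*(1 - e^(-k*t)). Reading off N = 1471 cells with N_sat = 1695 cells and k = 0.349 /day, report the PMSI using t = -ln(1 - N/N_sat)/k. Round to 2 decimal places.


PMSI from diatom colonization curve:
N / N_sat = 1471 / 1695 = 0.867847
1 - N/N_sat = 0.132153
ln(1 - N/N_sat) = -2.023795
t = -ln(1 - N/N_sat) / k = -(-2.023795) / 0.349 = 5.80 days

5.80


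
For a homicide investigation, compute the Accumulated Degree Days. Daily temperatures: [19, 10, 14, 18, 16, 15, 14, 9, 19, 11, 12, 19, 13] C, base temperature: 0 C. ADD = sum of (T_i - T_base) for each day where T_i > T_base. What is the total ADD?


Computing ADD day by day:
Day 1: max(0, 19 - 0) = 19
Day 2: max(0, 10 - 0) = 10
Day 3: max(0, 14 - 0) = 14
Day 4: max(0, 18 - 0) = 18
Day 5: max(0, 16 - 0) = 16
Day 6: max(0, 15 - 0) = 15
Day 7: max(0, 14 - 0) = 14
Day 8: max(0, 9 - 0) = 9
Day 9: max(0, 19 - 0) = 19
Day 10: max(0, 11 - 0) = 11
Day 11: max(0, 12 - 0) = 12
Day 12: max(0, 19 - 0) = 19
Day 13: max(0, 13 - 0) = 13
Total ADD = 189

189


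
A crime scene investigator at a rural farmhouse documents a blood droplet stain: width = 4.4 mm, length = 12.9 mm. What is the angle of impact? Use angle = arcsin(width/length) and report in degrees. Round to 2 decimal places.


Blood spatter impact angle calculation:
width / length = 4.4 / 12.9 = 0.341085
angle = arcsin(0.341085)
angle = 19.94 degrees

19.94


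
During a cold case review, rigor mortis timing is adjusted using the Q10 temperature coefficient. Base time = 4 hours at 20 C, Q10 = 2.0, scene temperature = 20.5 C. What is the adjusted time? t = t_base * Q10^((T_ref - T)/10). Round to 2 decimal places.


Rigor mortis time adjustment:
Exponent = (T_ref - T_actual) / 10 = (20 - 20.5) / 10 = -0.05
Q10 factor = 2.0^-0.05 = 0.96594
t_adjusted = 4 * 0.96594 = 3.86 hours

3.86


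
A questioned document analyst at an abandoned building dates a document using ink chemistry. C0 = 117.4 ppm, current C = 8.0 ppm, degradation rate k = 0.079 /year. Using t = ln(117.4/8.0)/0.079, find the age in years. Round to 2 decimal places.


Document age estimation:
C0/C = 117.4 / 8.0 = 14.675
ln(C0/C) = 2.686145
t = 2.686145 / 0.079 = 34.00 years

34.00


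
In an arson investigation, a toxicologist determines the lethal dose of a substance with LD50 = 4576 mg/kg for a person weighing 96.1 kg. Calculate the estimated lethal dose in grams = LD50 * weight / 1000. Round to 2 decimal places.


Lethal dose calculation:
Lethal dose = LD50 * body_weight / 1000
= 4576 * 96.1 / 1000
= 439753.6 / 1000
= 439.75 g

439.75


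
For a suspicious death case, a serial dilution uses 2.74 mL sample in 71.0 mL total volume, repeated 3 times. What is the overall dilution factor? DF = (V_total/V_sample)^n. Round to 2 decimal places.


Dilution factor calculation:
Single dilution = V_total / V_sample = 71.0 / 2.74 ≈ 25.912409
Number of dilutions = 3
Total DF = (71.0 / 2.74)^3 (full precision, rounded at the end) = 17398.96

17398.96


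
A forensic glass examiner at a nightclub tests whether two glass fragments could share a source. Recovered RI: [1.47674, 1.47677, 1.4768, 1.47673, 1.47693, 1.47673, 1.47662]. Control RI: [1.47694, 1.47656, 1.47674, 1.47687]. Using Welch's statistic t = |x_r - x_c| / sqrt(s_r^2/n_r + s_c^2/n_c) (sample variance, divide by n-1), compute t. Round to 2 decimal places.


Welch's t-criterion for glass RI comparison:
Recovered mean = sum / n_r = 10.33732 / 7 = 1.47676
Control mean = sum / n_c = 5.90711 / 4 = 1.4767775
Recovered sample variance s_r^2 = 8.73333e-09
Control sample variance s_c^2 = 2.78917e-08
Welch SE (unpooled) = sqrt(s_r^2/n_r + s_c^2/n_c) = sqrt(1.24762e-09 + 6.97292e-09) = sqrt(8.22054e-09) = 9.06672e-05
|mean_r - mean_c| = 1.75e-05
t = 1.75e-05 / 9.06672e-05 = 0.19

0.19


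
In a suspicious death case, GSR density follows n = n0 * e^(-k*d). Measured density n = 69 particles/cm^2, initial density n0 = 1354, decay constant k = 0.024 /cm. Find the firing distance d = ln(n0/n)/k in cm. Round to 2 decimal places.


GSR distance calculation:
n0/n = 1354 / 69 = 19.623188
ln(n0/n) = 2.976712
d = 2.976712 / 0.024 = 124.03 cm

124.03


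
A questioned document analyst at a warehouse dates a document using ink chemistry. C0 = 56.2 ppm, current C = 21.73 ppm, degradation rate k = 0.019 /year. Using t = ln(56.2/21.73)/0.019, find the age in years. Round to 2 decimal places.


Document age estimation:
C0/C = 56.2 / 21.73 = 2.586286
ln(C0/C) = 0.950223
t = 0.950223 / 0.019 = 50.01 years

50.01
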